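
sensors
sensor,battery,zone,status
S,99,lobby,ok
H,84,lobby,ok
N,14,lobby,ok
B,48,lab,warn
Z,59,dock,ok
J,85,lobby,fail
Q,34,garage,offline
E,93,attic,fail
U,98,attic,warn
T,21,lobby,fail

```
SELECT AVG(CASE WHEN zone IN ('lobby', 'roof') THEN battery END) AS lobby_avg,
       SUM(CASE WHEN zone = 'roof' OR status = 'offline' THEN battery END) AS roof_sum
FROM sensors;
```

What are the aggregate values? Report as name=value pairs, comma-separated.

lobby_avg=60.6, roof_sum=34

[lobby_avg: zone IN ('lobby', 'roof')]
sensor=S: ✓ → 99
sensor=H: ✓ → 84
sensor=N: ✓ → 14
sensor=B: ✗
sensor=Z: ✗
sensor=J: ✓ → 85
sensor=Q: ✗
sensor=E: ✗
sensor=U: ✗
sensor=T: ✓ → 21
lobby_avg = (99 + 84 + 14 + 85 + 21) / 5 = 60.6
—
[roof_sum: zone = 'roof' OR status = 'offline']
sensor=S: ✗
sensor=H: ✗
sensor=N: ✗
sensor=B: ✗
sensor=Z: ✗
sensor=J: ✗
sensor=Q: ✓ → 34
sensor=E: ✗
sensor=U: ✗
sensor=T: ✗
roof_sum = 34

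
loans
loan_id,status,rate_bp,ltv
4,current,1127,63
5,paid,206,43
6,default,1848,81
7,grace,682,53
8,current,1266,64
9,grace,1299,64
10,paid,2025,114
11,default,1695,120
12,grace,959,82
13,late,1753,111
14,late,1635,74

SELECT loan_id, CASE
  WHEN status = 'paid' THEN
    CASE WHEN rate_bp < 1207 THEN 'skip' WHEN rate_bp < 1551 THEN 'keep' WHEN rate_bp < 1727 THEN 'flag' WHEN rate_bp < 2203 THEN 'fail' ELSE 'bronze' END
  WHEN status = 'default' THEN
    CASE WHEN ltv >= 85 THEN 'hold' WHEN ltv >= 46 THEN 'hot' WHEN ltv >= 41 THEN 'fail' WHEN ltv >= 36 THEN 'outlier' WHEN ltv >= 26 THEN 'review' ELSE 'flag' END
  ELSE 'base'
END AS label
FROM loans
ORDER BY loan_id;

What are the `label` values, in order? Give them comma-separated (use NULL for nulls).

base, skip, hot, base, base, base, fail, hold, base, base, base

loan_id=4: status='current' → outer ELSE → base
loan_id=5: status='paid' → inner[rate_bp < 1207] → skip
loan_id=6: status='default' → inner[ltv >= 46] → hot
loan_id=7: status='grace' → outer ELSE → base
loan_id=8: status='current' → outer ELSE → base
loan_id=9: status='grace' → outer ELSE → base
loan_id=10: status='paid' → inner[rate_bp < 2203] → fail
loan_id=11: status='default' → inner[ltv >= 85] → hold
loan_id=12: status='grace' → outer ELSE → base
loan_id=13: status='late' → outer ELSE → base
loan_id=14: status='late' → outer ELSE → base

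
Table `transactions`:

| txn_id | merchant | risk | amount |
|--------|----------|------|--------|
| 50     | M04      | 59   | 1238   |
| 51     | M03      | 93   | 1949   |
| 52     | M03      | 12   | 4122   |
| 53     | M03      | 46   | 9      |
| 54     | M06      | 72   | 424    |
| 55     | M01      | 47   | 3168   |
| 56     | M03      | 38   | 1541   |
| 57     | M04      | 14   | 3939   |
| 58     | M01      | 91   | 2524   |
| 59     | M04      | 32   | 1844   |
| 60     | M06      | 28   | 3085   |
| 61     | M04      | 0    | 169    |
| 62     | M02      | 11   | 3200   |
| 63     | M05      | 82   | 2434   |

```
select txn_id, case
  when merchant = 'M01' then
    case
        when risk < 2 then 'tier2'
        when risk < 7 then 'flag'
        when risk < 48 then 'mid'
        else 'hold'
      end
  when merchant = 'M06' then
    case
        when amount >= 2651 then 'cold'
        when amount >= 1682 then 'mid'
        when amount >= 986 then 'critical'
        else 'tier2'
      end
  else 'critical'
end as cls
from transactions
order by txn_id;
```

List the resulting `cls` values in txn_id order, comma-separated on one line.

critical, critical, critical, critical, tier2, mid, critical, critical, hold, critical, cold, critical, critical, critical

txn_id=50: merchant='M04' → outer ELSE → critical
txn_id=51: merchant='M03' → outer ELSE → critical
txn_id=52: merchant='M03' → outer ELSE → critical
txn_id=53: merchant='M03' → outer ELSE → critical
txn_id=54: merchant='M06' → inner[ELSE] → tier2
txn_id=55: merchant='M01' → inner[risk < 48] → mid
txn_id=56: merchant='M03' → outer ELSE → critical
txn_id=57: merchant='M04' → outer ELSE → critical
txn_id=58: merchant='M01' → inner[ELSE] → hold
txn_id=59: merchant='M04' → outer ELSE → critical
txn_id=60: merchant='M06' → inner[amount >= 2651] → cold
txn_id=61: merchant='M04' → outer ELSE → critical
txn_id=62: merchant='M02' → outer ELSE → critical
txn_id=63: merchant='M05' → outer ELSE → critical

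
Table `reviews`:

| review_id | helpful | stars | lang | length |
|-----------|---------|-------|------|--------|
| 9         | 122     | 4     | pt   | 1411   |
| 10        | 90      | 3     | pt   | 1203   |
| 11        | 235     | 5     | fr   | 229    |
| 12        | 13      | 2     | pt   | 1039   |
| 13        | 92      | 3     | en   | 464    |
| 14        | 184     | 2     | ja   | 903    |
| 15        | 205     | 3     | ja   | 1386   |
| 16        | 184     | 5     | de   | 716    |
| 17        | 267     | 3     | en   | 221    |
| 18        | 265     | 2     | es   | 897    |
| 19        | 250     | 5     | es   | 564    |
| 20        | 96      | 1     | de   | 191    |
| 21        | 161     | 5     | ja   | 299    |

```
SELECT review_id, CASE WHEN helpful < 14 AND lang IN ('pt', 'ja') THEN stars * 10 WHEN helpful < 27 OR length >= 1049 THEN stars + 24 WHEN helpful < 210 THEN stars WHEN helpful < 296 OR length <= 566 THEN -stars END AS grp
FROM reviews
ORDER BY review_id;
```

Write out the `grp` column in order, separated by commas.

28, 27, -5, 20, 3, 2, 27, 5, -3, -2, -5, 1, 5

review_id=9: helpful < 27 OR length >= 1049 → 28
review_id=10: helpful < 27 OR length >= 1049 → 27
review_id=11: helpful < 296 OR length <= 566 → -5
review_id=12: helpful < 14 AND lang IN ('pt', 'ja') → 20
review_id=13: helpful < 210 → 3
review_id=14: helpful < 210 → 2
review_id=15: helpful < 27 OR length >= 1049 → 27
review_id=16: helpful < 210 → 5
review_id=17: helpful < 296 OR length <= 566 → -3
review_id=18: helpful < 296 OR length <= 566 → -2
review_id=19: helpful < 296 OR length <= 566 → -5
review_id=20: helpful < 210 → 1
review_id=21: helpful < 210 → 5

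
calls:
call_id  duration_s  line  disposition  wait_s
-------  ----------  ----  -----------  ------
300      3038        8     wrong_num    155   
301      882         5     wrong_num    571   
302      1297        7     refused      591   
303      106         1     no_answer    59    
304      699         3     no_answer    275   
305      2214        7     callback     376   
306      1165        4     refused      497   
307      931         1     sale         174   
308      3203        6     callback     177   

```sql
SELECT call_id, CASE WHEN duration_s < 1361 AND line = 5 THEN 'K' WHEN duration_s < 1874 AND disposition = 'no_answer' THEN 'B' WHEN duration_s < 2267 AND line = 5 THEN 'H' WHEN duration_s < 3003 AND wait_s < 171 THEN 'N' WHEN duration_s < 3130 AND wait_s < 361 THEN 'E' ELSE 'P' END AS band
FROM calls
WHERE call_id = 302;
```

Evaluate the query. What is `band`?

P

call_id = 302: duration_s=1297, line=7, disposition=refused, wait_s=591.
duration_s < 1361 AND line = 5 → false
duration_s < 1874 AND disposition = 'no_answer' → false
duration_s < 2267 AND line = 5 → false
duration_s < 3003 AND wait_s < 171 → false
duration_s < 3130 AND wait_s < 361 → false
No prior WHEN matched → ELSE → P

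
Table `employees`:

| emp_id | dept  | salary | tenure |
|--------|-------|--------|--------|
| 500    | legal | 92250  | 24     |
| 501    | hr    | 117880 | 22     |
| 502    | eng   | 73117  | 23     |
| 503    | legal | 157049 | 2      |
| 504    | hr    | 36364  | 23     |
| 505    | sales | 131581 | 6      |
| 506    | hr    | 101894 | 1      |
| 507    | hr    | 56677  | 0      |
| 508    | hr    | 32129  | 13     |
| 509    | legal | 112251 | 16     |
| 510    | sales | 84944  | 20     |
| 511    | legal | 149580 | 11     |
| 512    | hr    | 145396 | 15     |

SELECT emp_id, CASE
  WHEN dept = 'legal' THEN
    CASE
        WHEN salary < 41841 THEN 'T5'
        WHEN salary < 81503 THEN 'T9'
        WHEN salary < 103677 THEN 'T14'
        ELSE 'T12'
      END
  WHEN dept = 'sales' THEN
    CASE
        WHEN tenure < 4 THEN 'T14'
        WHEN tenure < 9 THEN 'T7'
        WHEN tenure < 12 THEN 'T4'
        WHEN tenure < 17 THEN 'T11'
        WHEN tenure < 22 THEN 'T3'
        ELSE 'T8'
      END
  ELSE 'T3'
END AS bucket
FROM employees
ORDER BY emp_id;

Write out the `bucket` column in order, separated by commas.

T14, T3, T3, T12, T3, T7, T3, T3, T3, T12, T3, T12, T3

emp_id=500: dept='legal' → inner[salary < 103677] → T14
emp_id=501: dept='hr' → outer ELSE → T3
emp_id=502: dept='eng' → outer ELSE → T3
emp_id=503: dept='legal' → inner[ELSE] → T12
emp_id=504: dept='hr' → outer ELSE → T3
emp_id=505: dept='sales' → inner[tenure < 9] → T7
emp_id=506: dept='hr' → outer ELSE → T3
emp_id=507: dept='hr' → outer ELSE → T3
emp_id=508: dept='hr' → outer ELSE → T3
emp_id=509: dept='legal' → inner[ELSE] → T12
emp_id=510: dept='sales' → inner[tenure < 22] → T3
emp_id=511: dept='legal' → inner[ELSE] → T12
emp_id=512: dept='hr' → outer ELSE → T3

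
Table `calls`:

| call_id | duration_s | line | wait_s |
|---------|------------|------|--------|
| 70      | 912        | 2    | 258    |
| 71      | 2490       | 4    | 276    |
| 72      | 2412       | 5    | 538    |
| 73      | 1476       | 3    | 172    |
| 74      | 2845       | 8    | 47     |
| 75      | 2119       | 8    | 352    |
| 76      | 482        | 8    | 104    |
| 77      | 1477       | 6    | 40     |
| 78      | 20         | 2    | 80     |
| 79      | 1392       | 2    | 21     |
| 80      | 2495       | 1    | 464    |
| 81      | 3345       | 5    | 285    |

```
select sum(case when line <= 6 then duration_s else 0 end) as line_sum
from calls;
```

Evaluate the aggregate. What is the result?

call_id=70: ✓ → 912
call_id=71: ✓ → 2490
call_id=72: ✓ → 2412
call_id=73: ✓ → 1476
call_id=74: ✗
call_id=75: ✗
call_id=76: ✗
call_id=77: ✓ → 1477
call_id=78: ✓ → 20
call_id=79: ✓ → 1392
call_id=80: ✓ → 2495
call_id=81: ✓ → 3345
line_sum = 912 + 2490 + 2412 + 1476 + 1477 + 20 + 1392 + 2495 + 3345 = 16019

16019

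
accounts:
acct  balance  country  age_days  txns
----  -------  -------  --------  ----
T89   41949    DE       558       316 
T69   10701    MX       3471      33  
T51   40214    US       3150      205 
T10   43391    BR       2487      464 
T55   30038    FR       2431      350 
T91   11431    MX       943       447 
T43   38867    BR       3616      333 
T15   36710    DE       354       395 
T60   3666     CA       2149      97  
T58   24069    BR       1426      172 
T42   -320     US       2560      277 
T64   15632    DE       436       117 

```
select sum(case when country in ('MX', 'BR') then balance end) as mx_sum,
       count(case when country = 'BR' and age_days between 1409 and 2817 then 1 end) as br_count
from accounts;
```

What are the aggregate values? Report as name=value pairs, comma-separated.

[mx_sum: country in ('MX', 'BR')]
acct=T89: ✗
acct=T69: ✓ → 10701
acct=T51: ✗
acct=T10: ✓ → 43391
acct=T55: ✗
acct=T91: ✓ → 11431
acct=T43: ✓ → 38867
acct=T15: ✗
acct=T60: ✗
acct=T58: ✓ → 24069
acct=T42: ✗
acct=T64: ✗
mx_sum = 10701 + 43391 + 11431 + 38867 + 24069 = 128459
—
[br_count: country = 'BR' and age_days between 1409 and 2817]
acct=T89: ✗
acct=T69: ✗
acct=T51: ✗
acct=T10: ✓ → 1
acct=T55: ✗
acct=T91: ✗
acct=T43: ✗
acct=T15: ✗
acct=T60: ✗
acct=T58: ✓ → 1
acct=T42: ✗
acct=T64: ✗
br_count = COUNT(1, 1) = 2

mx_sum=128459, br_count=2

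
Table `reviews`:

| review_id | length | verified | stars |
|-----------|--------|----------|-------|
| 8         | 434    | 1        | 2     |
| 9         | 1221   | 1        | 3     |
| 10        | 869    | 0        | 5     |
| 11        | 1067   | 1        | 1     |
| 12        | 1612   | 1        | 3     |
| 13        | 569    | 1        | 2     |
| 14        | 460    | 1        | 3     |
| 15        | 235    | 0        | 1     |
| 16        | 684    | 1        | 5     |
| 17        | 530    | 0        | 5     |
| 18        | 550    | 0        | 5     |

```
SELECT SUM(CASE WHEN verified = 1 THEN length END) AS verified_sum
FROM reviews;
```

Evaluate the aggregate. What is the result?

6047

review_id=8: ✓ → 434
review_id=9: ✓ → 1221
review_id=10: ✗
review_id=11: ✓ → 1067
review_id=12: ✓ → 1612
review_id=13: ✓ → 569
review_id=14: ✓ → 460
review_id=15: ✗
review_id=16: ✓ → 684
review_id=17: ✗
review_id=18: ✗
verified_sum = 434 + 1221 + 1067 + 1612 + 569 + 460 + 684 = 6047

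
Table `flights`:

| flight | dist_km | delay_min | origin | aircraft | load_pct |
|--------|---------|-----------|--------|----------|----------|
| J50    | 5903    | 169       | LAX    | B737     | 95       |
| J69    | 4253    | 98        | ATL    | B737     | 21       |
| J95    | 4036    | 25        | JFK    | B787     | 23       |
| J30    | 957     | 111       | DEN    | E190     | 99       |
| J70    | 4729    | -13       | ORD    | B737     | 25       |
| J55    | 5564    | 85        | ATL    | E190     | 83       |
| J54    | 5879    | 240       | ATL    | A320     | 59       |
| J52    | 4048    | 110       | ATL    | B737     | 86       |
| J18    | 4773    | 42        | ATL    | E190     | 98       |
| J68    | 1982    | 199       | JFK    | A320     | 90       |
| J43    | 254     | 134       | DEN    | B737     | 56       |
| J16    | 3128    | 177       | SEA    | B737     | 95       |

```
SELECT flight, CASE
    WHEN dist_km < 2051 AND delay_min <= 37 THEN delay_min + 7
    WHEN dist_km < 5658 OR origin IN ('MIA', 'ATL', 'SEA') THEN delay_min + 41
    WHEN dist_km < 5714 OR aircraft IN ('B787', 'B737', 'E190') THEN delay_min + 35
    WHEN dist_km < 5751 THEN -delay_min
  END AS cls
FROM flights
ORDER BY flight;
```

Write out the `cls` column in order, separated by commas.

flight=J16: dist_km < 5658 OR origin IN ('MIA', 'ATL', 'SEA') → 218
flight=J18: dist_km < 5658 OR origin IN ('MIA', 'ATL', 'SEA') → 83
flight=J30: dist_km < 5658 OR origin IN ('MIA', 'ATL', 'SEA') → 152
flight=J43: dist_km < 5658 OR origin IN ('MIA', 'ATL', 'SEA') → 175
flight=J50: dist_km < 5714 OR aircraft IN ('B787', 'B737', 'E190') → 204
flight=J52: dist_km < 5658 OR origin IN ('MIA', 'ATL', 'SEA') → 151
flight=J54: dist_km < 5658 OR origin IN ('MIA', 'ATL', 'SEA') → 281
flight=J55: dist_km < 5658 OR origin IN ('MIA', 'ATL', 'SEA') → 126
flight=J68: dist_km < 5658 OR origin IN ('MIA', 'ATL', 'SEA') → 240
flight=J69: dist_km < 5658 OR origin IN ('MIA', 'ATL', 'SEA') → 139
flight=J70: dist_km < 5658 OR origin IN ('MIA', 'ATL', 'SEA') → 28
flight=J95: dist_km < 5658 OR origin IN ('MIA', 'ATL', 'SEA') → 66

218, 83, 152, 175, 204, 151, 281, 126, 240, 139, 28, 66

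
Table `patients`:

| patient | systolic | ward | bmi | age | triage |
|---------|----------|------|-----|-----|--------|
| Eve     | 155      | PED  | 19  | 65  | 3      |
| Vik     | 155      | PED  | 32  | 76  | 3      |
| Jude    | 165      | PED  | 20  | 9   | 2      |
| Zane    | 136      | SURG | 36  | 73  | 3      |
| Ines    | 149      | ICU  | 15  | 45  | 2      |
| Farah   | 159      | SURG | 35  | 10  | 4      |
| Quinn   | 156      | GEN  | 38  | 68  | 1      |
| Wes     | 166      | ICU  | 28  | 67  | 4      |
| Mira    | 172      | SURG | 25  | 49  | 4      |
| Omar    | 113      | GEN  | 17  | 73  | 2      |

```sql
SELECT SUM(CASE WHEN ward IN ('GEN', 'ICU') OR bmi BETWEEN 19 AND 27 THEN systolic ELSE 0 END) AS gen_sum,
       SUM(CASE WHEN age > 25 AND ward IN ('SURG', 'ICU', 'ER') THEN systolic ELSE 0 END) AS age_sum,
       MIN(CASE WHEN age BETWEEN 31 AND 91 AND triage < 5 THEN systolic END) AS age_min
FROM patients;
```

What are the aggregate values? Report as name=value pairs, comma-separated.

gen_sum=1076, age_sum=623, age_min=113

[gen_sum: ward IN ('GEN', 'ICU') OR bmi BETWEEN 19 AND 27]
patient=Eve: ✓ → 155
patient=Vik: ✗
patient=Jude: ✓ → 165
patient=Zane: ✗
patient=Ines: ✓ → 149
patient=Farah: ✗
patient=Quinn: ✓ → 156
patient=Wes: ✓ → 166
patient=Mira: ✓ → 172
patient=Omar: ✓ → 113
gen_sum = 155 + 165 + 149 + 156 + 166 + 172 + 113 = 1076
—
[age_sum: age > 25 AND ward IN ('SURG', 'ICU', 'ER')]
patient=Eve: ✗
patient=Vik: ✗
patient=Jude: ✗
patient=Zane: ✓ → 136
patient=Ines: ✓ → 149
patient=Farah: ✗
patient=Quinn: ✗
patient=Wes: ✓ → 166
patient=Mira: ✓ → 172
patient=Omar: ✗
age_sum = 136 + 149 + 166 + 172 = 623
—
[age_min: age BETWEEN 31 AND 91 AND triage < 5]
patient=Eve: ✓ → 155
patient=Vik: ✓ → 155
patient=Jude: ✗
patient=Zane: ✓ → 136
patient=Ines: ✓ → 149
patient=Farah: ✗
patient=Quinn: ✓ → 156
patient=Wes: ✓ → 166
patient=Mira: ✓ → 172
patient=Omar: ✓ → 113
age_min = MIN(155, 155, 136, 149, 156, 166, 172, 113) = 113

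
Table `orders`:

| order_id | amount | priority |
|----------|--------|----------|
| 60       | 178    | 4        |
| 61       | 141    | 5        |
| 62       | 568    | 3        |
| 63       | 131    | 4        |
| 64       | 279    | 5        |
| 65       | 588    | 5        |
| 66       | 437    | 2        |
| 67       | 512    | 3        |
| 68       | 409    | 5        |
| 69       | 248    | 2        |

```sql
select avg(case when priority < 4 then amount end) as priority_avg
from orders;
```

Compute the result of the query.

441.25

order_id=60: ✗
order_id=61: ✗
order_id=62: ✓ → 568
order_id=63: ✗
order_id=64: ✗
order_id=65: ✗
order_id=66: ✓ → 437
order_id=67: ✓ → 512
order_id=68: ✗
order_id=69: ✓ → 248
priority_avg = (568 + 437 + 512 + 248) / 4 = 441.25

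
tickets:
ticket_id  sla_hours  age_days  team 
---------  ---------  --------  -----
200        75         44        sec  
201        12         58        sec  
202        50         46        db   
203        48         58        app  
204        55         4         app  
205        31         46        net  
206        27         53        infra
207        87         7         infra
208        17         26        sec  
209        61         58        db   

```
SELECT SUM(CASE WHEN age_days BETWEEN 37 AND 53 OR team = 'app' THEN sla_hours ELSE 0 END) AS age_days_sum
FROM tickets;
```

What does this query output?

286

ticket_id=200: ✓ → 75
ticket_id=201: ✗
ticket_id=202: ✓ → 50
ticket_id=203: ✓ → 48
ticket_id=204: ✓ → 55
ticket_id=205: ✓ → 31
ticket_id=206: ✓ → 27
ticket_id=207: ✗
ticket_id=208: ✗
ticket_id=209: ✗
age_days_sum = 75 + 50 + 48 + 55 + 31 + 27 = 286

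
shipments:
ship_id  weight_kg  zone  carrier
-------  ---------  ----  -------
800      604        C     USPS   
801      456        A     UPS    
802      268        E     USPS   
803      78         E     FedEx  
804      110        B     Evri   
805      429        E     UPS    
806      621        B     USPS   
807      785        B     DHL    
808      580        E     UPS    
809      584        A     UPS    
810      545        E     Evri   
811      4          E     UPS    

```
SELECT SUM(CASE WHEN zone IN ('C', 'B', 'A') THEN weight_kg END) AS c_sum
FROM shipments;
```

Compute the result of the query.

ship_id=800: ✓ → 604
ship_id=801: ✓ → 456
ship_id=802: ✗
ship_id=803: ✗
ship_id=804: ✓ → 110
ship_id=805: ✗
ship_id=806: ✓ → 621
ship_id=807: ✓ → 785
ship_id=808: ✗
ship_id=809: ✓ → 584
ship_id=810: ✗
ship_id=811: ✗
c_sum = 604 + 456 + 110 + 621 + 785 + 584 = 3160

3160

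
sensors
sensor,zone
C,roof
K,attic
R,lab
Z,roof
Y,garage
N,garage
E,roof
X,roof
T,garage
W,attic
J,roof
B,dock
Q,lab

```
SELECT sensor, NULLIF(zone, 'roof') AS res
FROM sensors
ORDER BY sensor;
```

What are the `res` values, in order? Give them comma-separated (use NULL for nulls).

sensor=B: zone=dock vs roof: differ → dock
sensor=C: zone=roof vs roof: equal → NULL
sensor=E: zone=roof vs roof: equal → NULL
sensor=J: zone=roof vs roof: equal → NULL
sensor=K: zone=attic vs roof: differ → attic
sensor=N: zone=garage vs roof: differ → garage
sensor=Q: zone=lab vs roof: differ → lab
sensor=R: zone=lab vs roof: differ → lab
sensor=T: zone=garage vs roof: differ → garage
sensor=W: zone=attic vs roof: differ → attic
sensor=X: zone=roof vs roof: equal → NULL
sensor=Y: zone=garage vs roof: differ → garage
sensor=Z: zone=roof vs roof: equal → NULL

dock, NULL, NULL, NULL, attic, garage, lab, lab, garage, attic, NULL, garage, NULL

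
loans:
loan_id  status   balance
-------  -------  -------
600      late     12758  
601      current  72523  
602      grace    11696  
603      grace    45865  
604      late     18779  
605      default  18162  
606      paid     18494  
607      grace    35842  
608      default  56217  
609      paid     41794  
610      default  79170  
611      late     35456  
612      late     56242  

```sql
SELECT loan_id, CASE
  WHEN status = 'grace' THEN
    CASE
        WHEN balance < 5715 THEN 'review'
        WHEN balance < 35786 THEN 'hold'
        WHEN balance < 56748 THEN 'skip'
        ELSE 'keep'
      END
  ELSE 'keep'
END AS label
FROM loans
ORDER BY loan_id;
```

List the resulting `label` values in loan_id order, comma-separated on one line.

keep, keep, hold, skip, keep, keep, keep, skip, keep, keep, keep, keep, keep

loan_id=600: status='late' → outer ELSE → keep
loan_id=601: status='current' → outer ELSE → keep
loan_id=602: status='grace' → inner[balance < 35786] → hold
loan_id=603: status='grace' → inner[balance < 56748] → skip
loan_id=604: status='late' → outer ELSE → keep
loan_id=605: status='default' → outer ELSE → keep
loan_id=606: status='paid' → outer ELSE → keep
loan_id=607: status='grace' → inner[balance < 56748] → skip
loan_id=608: status='default' → outer ELSE → keep
loan_id=609: status='paid' → outer ELSE → keep
loan_id=610: status='default' → outer ELSE → keep
loan_id=611: status='late' → outer ELSE → keep
loan_id=612: status='late' → outer ELSE → keep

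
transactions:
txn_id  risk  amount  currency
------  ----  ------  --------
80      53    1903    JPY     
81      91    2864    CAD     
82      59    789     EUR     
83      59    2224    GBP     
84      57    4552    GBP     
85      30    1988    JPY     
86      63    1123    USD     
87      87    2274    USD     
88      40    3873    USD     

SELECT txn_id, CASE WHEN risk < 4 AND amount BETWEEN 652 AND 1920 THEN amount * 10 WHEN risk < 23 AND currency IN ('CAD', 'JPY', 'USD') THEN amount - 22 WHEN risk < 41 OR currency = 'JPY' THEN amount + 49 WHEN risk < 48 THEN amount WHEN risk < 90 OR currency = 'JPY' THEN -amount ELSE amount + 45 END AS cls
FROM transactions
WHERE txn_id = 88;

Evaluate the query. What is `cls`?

3922

txn_id = 88: risk=40, amount=3873, currency=USD.
risk < 4 AND amount BETWEEN 652 AND 1920 → false
risk < 23 AND currency IN ('CAD', 'JPY', 'USD') → false
risk < 41 OR currency = 'JPY' → true → 3922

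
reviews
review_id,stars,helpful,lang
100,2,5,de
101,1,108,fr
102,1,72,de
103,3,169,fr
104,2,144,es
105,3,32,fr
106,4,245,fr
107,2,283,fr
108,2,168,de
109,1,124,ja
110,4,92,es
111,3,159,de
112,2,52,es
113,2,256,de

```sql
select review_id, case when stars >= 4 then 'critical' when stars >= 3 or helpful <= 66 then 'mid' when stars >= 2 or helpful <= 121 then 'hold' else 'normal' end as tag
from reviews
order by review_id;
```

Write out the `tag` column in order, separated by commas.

review_id=100: stars >= 3 or helpful <= 66 → mid
review_id=101: stars >= 2 or helpful <= 121 → hold
review_id=102: stars >= 2 or helpful <= 121 → hold
review_id=103: stars >= 3 or helpful <= 66 → mid
review_id=104: stars >= 2 or helpful <= 121 → hold
review_id=105: stars >= 3 or helpful <= 66 → mid
review_id=106: stars >= 4 → critical
review_id=107: stars >= 2 or helpful <= 121 → hold
review_id=108: stars >= 2 or helpful <= 121 → hold
review_id=109: ELSE → normal
review_id=110: stars >= 4 → critical
review_id=111: stars >= 3 or helpful <= 66 → mid
review_id=112: stars >= 3 or helpful <= 66 → mid
review_id=113: stars >= 2 or helpful <= 121 → hold

mid, hold, hold, mid, hold, mid, critical, hold, hold, normal, critical, mid, mid, hold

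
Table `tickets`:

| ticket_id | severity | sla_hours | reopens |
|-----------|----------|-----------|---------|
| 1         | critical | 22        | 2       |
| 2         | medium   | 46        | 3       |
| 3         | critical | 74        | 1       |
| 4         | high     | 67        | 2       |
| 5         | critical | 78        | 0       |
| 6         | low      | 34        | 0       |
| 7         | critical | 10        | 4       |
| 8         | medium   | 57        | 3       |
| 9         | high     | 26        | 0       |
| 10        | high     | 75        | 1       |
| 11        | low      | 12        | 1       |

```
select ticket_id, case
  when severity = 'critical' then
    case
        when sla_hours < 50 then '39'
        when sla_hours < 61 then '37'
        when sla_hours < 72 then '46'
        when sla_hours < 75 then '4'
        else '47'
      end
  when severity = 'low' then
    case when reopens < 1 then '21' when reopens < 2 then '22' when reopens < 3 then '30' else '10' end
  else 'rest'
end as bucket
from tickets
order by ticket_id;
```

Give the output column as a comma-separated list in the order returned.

39, rest, 4, rest, 47, 21, 39, rest, rest, rest, 22

ticket_id=1: severity='critical' → inner[sla_hours < 50] → 39
ticket_id=2: severity='medium' → outer ELSE → rest
ticket_id=3: severity='critical' → inner[sla_hours < 75] → 4
ticket_id=4: severity='high' → outer ELSE → rest
ticket_id=5: severity='critical' → inner[ELSE] → 47
ticket_id=6: severity='low' → inner[reopens < 1] → 21
ticket_id=7: severity='critical' → inner[sla_hours < 50] → 39
ticket_id=8: severity='medium' → outer ELSE → rest
ticket_id=9: severity='high' → outer ELSE → rest
ticket_id=10: severity='high' → outer ELSE → rest
ticket_id=11: severity='low' → inner[reopens < 2] → 22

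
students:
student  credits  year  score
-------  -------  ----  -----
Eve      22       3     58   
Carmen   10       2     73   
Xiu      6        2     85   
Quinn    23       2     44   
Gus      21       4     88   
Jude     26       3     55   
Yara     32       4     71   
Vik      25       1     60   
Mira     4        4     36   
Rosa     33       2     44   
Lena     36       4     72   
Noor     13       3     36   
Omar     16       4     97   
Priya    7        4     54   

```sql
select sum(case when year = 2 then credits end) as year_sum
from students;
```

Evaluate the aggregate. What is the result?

student=Eve: ✗
student=Carmen: ✓ → 10
student=Xiu: ✓ → 6
student=Quinn: ✓ → 23
student=Gus: ✗
student=Jude: ✗
student=Yara: ✗
student=Vik: ✗
student=Mira: ✗
student=Rosa: ✓ → 33
student=Lena: ✗
student=Noor: ✗
student=Omar: ✗
student=Priya: ✗
year_sum = 10 + 6 + 23 + 33 = 72

72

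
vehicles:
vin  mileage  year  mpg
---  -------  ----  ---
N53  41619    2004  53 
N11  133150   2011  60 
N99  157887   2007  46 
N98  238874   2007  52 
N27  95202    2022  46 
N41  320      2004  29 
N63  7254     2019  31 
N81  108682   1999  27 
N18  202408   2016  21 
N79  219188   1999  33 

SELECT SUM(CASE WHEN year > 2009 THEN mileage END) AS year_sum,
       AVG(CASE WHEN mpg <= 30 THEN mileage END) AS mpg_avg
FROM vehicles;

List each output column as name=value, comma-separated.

[year_sum: year > 2009]
vin=N53: ✗
vin=N11: ✓ → 133150
vin=N99: ✗
vin=N98: ✗
vin=N27: ✓ → 95202
vin=N41: ✗
vin=N63: ✓ → 7254
vin=N81: ✗
vin=N18: ✓ → 202408
vin=N79: ✗
year_sum = 133150 + 95202 + 7254 + 202408 = 438014
—
[mpg_avg: mpg <= 30]
vin=N53: ✗
vin=N11: ✗
vin=N99: ✗
vin=N98: ✗
vin=N27: ✗
vin=N41: ✓ → 320
vin=N63: ✗
vin=N81: ✓ → 108682
vin=N18: ✓ → 202408
vin=N79: ✗
mpg_avg = (320 + 108682 + 202408) / 3 = 103803.3333333333

year_sum=438014, mpg_avg=103803.3333333333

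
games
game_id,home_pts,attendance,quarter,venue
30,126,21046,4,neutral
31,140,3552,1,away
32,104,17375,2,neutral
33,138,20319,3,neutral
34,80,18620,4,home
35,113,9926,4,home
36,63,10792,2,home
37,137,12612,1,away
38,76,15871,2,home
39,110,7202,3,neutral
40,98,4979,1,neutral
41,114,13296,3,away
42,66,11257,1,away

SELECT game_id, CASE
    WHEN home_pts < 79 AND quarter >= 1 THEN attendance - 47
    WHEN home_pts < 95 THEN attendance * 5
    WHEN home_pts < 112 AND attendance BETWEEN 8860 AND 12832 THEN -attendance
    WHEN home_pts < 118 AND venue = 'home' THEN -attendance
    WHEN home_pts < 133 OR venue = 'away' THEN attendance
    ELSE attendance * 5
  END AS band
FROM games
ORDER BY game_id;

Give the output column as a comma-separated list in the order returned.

game_id=30: home_pts < 133 OR venue = 'away' → 21046
game_id=31: home_pts < 133 OR venue = 'away' → 3552
game_id=32: home_pts < 133 OR venue = 'away' → 17375
game_id=33: ELSE → 101595
game_id=34: home_pts < 95 → 93100
game_id=35: home_pts < 118 AND venue = 'home' → -9926
game_id=36: home_pts < 79 AND quarter >= 1 → 10745
game_id=37: home_pts < 133 OR venue = 'away' → 12612
game_id=38: home_pts < 79 AND quarter >= 1 → 15824
game_id=39: home_pts < 133 OR venue = 'away' → 7202
game_id=40: home_pts < 133 OR venue = 'away' → 4979
game_id=41: home_pts < 133 OR venue = 'away' → 13296
game_id=42: home_pts < 79 AND quarter >= 1 → 11210

21046, 3552, 17375, 101595, 93100, -9926, 10745, 12612, 15824, 7202, 4979, 13296, 11210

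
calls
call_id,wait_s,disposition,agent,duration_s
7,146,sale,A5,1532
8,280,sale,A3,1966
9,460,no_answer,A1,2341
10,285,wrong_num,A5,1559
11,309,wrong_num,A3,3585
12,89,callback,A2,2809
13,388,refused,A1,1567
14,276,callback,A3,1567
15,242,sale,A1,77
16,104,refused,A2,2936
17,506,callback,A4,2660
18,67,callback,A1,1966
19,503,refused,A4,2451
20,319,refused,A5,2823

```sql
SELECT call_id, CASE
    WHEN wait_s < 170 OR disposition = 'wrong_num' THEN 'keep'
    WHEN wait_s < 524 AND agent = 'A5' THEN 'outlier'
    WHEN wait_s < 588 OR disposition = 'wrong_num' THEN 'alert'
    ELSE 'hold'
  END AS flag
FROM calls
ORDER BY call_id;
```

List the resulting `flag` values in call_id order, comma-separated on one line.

call_id=7: wait_s < 170 OR disposition = 'wrong_num' → keep
call_id=8: wait_s < 588 OR disposition = 'wrong_num' → alert
call_id=9: wait_s < 588 OR disposition = 'wrong_num' → alert
call_id=10: wait_s < 170 OR disposition = 'wrong_num' → keep
call_id=11: wait_s < 170 OR disposition = 'wrong_num' → keep
call_id=12: wait_s < 170 OR disposition = 'wrong_num' → keep
call_id=13: wait_s < 588 OR disposition = 'wrong_num' → alert
call_id=14: wait_s < 588 OR disposition = 'wrong_num' → alert
call_id=15: wait_s < 588 OR disposition = 'wrong_num' → alert
call_id=16: wait_s < 170 OR disposition = 'wrong_num' → keep
call_id=17: wait_s < 588 OR disposition = 'wrong_num' → alert
call_id=18: wait_s < 170 OR disposition = 'wrong_num' → keep
call_id=19: wait_s < 588 OR disposition = 'wrong_num' → alert
call_id=20: wait_s < 524 AND agent = 'A5' → outlier

keep, alert, alert, keep, keep, keep, alert, alert, alert, keep, alert, keep, alert, outlier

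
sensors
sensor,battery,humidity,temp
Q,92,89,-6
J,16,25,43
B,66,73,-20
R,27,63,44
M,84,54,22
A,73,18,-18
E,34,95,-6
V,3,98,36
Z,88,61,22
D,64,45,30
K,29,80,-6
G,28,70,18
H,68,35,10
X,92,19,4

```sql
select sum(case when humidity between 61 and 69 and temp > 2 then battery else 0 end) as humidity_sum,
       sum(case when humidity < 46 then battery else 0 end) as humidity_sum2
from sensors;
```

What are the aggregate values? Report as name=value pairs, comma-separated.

humidity_sum=115, humidity_sum2=313

[humidity_sum: humidity between 61 and 69 and temp > 2]
sensor=Q: ✗
sensor=J: ✗
sensor=B: ✗
sensor=R: ✓ → 27
sensor=M: ✗
sensor=A: ✗
sensor=E: ✗
sensor=V: ✗
sensor=Z: ✓ → 88
sensor=D: ✗
sensor=K: ✗
sensor=G: ✗
sensor=H: ✗
sensor=X: ✗
humidity_sum = 27 + 88 = 115
—
[humidity_sum2: humidity < 46]
sensor=Q: ✗
sensor=J: ✓ → 16
sensor=B: ✗
sensor=R: ✗
sensor=M: ✗
sensor=A: ✓ → 73
sensor=E: ✗
sensor=V: ✗
sensor=Z: ✗
sensor=D: ✓ → 64
sensor=K: ✗
sensor=G: ✗
sensor=H: ✓ → 68
sensor=X: ✓ → 92
humidity_sum2 = 16 + 73 + 64 + 68 + 92 = 313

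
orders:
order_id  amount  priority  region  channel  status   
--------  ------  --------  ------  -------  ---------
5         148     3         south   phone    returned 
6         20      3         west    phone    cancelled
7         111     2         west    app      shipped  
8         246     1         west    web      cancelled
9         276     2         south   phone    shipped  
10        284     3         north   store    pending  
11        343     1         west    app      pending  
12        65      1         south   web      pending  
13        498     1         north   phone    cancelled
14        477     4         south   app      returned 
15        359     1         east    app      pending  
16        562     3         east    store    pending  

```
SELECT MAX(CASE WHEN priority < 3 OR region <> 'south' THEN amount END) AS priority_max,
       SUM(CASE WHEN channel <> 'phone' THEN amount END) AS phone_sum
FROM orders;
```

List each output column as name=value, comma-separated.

priority_max=562, phone_sum=2447

[priority_max: priority < 3 OR region <> 'south']
order_id=5: ✗
order_id=6: ✓ → 20
order_id=7: ✓ → 111
order_id=8: ✓ → 246
order_id=9: ✓ → 276
order_id=10: ✓ → 284
order_id=11: ✓ → 343
order_id=12: ✓ → 65
order_id=13: ✓ → 498
order_id=14: ✗
order_id=15: ✓ → 359
order_id=16: ✓ → 562
priority_max = MAX(20, 111, 246, 276, 284, 343, 65, 498, 359, 562) = 562
—
[phone_sum: channel <> 'phone']
order_id=5: ✗
order_id=6: ✗
order_id=7: ✓ → 111
order_id=8: ✓ → 246
order_id=9: ✗
order_id=10: ✓ → 284
order_id=11: ✓ → 343
order_id=12: ✓ → 65
order_id=13: ✗
order_id=14: ✓ → 477
order_id=15: ✓ → 359
order_id=16: ✓ → 562
phone_sum = 111 + 246 + 284 + 343 + 65 + 477 + 359 + 562 = 2447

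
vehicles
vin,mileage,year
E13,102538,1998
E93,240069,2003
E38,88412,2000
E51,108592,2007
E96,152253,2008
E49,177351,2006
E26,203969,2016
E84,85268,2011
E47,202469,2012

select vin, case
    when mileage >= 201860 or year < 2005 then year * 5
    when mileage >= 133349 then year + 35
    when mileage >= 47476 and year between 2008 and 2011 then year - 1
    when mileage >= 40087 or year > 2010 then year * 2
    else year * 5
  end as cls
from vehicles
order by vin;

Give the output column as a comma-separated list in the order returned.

vin=E13: mileage >= 201860 or year < 2005 → 9990
vin=E26: mileage >= 201860 or year < 2005 → 10080
vin=E38: mileage >= 201860 or year < 2005 → 10000
vin=E47: mileage >= 201860 or year < 2005 → 10060
vin=E49: mileage >= 133349 → 2041
vin=E51: mileage >= 40087 or year > 2010 → 4014
vin=E84: mileage >= 47476 and year between 2008 and 2011 → 2010
vin=E93: mileage >= 201860 or year < 2005 → 10015
vin=E96: mileage >= 133349 → 2043

9990, 10080, 10000, 10060, 2041, 4014, 2010, 10015, 2043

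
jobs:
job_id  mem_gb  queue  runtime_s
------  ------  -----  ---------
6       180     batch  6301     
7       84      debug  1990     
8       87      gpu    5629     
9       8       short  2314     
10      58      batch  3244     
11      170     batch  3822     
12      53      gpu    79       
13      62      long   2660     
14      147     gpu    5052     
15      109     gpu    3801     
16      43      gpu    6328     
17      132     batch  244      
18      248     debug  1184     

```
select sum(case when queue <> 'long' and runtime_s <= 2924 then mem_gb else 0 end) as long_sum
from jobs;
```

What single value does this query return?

525

job_id=6: ✗
job_id=7: ✓ → 84
job_id=8: ✗
job_id=9: ✓ → 8
job_id=10: ✗
job_id=11: ✗
job_id=12: ✓ → 53
job_id=13: ✗
job_id=14: ✗
job_id=15: ✗
job_id=16: ✗
job_id=17: ✓ → 132
job_id=18: ✓ → 248
long_sum = 84 + 8 + 53 + 132 + 248 = 525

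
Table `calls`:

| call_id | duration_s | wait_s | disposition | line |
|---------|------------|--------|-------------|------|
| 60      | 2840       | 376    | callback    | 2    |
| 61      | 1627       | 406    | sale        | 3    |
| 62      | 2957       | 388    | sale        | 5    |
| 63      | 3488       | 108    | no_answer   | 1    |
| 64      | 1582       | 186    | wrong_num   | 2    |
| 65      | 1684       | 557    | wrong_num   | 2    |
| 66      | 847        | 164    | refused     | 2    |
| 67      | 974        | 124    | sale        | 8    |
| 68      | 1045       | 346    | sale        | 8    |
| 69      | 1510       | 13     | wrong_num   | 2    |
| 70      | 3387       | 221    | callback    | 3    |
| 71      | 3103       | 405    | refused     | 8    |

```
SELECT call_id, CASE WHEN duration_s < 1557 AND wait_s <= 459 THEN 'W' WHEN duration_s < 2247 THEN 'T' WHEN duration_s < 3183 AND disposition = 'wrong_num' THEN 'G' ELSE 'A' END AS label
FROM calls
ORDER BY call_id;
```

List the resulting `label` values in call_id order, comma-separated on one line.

call_id=60: ELSE → A
call_id=61: duration_s < 2247 → T
call_id=62: ELSE → A
call_id=63: ELSE → A
call_id=64: duration_s < 2247 → T
call_id=65: duration_s < 2247 → T
call_id=66: duration_s < 1557 AND wait_s <= 459 → W
call_id=67: duration_s < 1557 AND wait_s <= 459 → W
call_id=68: duration_s < 1557 AND wait_s <= 459 → W
call_id=69: duration_s < 1557 AND wait_s <= 459 → W
call_id=70: ELSE → A
call_id=71: ELSE → A

A, T, A, A, T, T, W, W, W, W, A, A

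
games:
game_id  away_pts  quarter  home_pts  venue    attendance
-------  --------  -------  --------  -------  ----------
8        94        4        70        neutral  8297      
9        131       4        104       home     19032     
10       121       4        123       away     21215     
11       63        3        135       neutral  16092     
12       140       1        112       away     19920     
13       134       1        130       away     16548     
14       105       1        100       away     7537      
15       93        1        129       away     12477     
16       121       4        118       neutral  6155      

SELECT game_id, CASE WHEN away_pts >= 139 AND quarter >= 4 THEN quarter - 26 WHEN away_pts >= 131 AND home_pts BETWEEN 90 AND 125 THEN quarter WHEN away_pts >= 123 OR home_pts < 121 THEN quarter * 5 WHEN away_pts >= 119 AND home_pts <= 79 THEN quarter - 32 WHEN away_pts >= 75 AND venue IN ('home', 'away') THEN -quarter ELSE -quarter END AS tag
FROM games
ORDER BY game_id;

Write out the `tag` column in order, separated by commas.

game_id=8: away_pts >= 123 OR home_pts < 121 → 20
game_id=9: away_pts >= 131 AND home_pts BETWEEN 90 AND 125 → 4
game_id=10: away_pts >= 75 AND venue IN ('home', 'away') → -4
game_id=11: ELSE → -3
game_id=12: away_pts >= 131 AND home_pts BETWEEN 90 AND 125 → 1
game_id=13: away_pts >= 123 OR home_pts < 121 → 5
game_id=14: away_pts >= 123 OR home_pts < 121 → 5
game_id=15: away_pts >= 75 AND venue IN ('home', 'away') → -1
game_id=16: away_pts >= 123 OR home_pts < 121 → 20

20, 4, -4, -3, 1, 5, 5, -1, 20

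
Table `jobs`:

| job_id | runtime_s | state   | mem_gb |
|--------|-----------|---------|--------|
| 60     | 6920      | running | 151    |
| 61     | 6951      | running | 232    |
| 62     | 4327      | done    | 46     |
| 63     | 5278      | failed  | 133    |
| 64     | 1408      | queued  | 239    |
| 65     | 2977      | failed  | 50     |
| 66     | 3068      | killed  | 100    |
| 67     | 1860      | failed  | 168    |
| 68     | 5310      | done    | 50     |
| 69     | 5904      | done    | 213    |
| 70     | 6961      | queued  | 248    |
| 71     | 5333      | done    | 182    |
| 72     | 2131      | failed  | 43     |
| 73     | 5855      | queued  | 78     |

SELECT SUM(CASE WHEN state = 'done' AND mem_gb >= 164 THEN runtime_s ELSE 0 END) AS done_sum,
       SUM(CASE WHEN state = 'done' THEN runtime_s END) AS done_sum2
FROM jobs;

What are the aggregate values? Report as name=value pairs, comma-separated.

[done_sum: state = 'done' AND mem_gb >= 164]
job_id=60: ✗
job_id=61: ✗
job_id=62: ✗
job_id=63: ✗
job_id=64: ✗
job_id=65: ✗
job_id=66: ✗
job_id=67: ✗
job_id=68: ✗
job_id=69: ✓ → 5904
job_id=70: ✗
job_id=71: ✓ → 5333
job_id=72: ✗
job_id=73: ✗
done_sum = 5904 + 5333 = 11237
—
[done_sum2: state = 'done']
job_id=60: ✗
job_id=61: ✗
job_id=62: ✓ → 4327
job_id=63: ✗
job_id=64: ✗
job_id=65: ✗
job_id=66: ✗
job_id=67: ✗
job_id=68: ✓ → 5310
job_id=69: ✓ → 5904
job_id=70: ✗
job_id=71: ✓ → 5333
job_id=72: ✗
job_id=73: ✗
done_sum2 = 4327 + 5310 + 5904 + 5333 = 20874

done_sum=11237, done_sum2=20874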